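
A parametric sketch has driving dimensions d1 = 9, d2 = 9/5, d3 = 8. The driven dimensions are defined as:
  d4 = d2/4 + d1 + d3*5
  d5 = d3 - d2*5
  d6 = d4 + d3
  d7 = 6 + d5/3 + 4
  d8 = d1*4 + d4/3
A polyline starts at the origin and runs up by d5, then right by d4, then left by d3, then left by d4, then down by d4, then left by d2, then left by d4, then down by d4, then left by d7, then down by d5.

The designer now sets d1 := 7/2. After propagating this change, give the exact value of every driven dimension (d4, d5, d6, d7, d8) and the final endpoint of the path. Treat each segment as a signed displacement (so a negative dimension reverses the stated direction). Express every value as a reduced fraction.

d4 = 879/20
d5 = -1
d6 = 1039/20
d7 = 29/3
d8 = 573/20
endpoint = (-761/12, -879/10)

Apply edit: d1 := 7/2
  d4 = d2/4 + d1 + d3*5 = 879/20
  d5 = d3 - d2*5 = -1
  d6 = d4 + d3 = 1039/20
  d7 = 6 + d5/3 + 4 = 29/3
  d8 = d1*4 + d4/3 = 573/20
Walk from origin (0, 0):
  seg 1: up by d5 = -1 → (0, -1)
  seg 2: right by d4 = 879/20 → (879/20, -1)
  seg 3: left by d3 = 8 → (719/20, -1)
  seg 4: left by d4 = 879/20 → (-8, -1)
  seg 5: down by d4 = 879/20 → (-8, -899/20)
  seg 6: left by d2 = 9/5 → (-49/5, -899/20)
  seg 7: left by d4 = 879/20 → (-215/4, -899/20)
  seg 8: down by d4 = 879/20 → (-215/4, -889/10)
  seg 9: left by d7 = 29/3 → (-761/12, -889/10)
  seg 10: down by d5 = -1 → (-761/12, -879/10)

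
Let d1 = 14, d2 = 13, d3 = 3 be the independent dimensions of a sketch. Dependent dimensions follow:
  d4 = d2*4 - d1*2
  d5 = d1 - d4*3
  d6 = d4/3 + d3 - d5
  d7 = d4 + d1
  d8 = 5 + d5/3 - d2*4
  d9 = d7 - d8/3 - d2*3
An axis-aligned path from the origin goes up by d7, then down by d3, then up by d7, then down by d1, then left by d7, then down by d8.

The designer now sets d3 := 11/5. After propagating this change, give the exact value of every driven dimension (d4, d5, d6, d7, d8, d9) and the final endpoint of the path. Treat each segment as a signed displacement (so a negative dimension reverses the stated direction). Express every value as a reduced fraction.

Apply edit: d3 := 11/5
  d4 = d2*4 - d1*2 = 24
  d5 = d1 - d4*3 = -58
  d6 = d4/3 + d3 - d5 = 341/5
  d7 = d4 + d1 = 38
  d8 = 5 + d5/3 - d2*4 = -199/3
  d9 = d7 - d8/3 - d2*3 = 190/9
Walk from origin (0, 0):
  seg 1: up by d7 = 38 → (0, 38)
  seg 2: down by d3 = 11/5 → (0, 179/5)
  seg 3: up by d7 = 38 → (0, 369/5)
  seg 4: down by d1 = 14 → (0, 299/5)
  seg 5: left by d7 = 38 → (-38, 299/5)
  seg 6: down by d8 = -199/3 → (-38, 1892/15)

d4 = 24
d5 = -58
d6 = 341/5
d7 = 38
d8 = -199/3
d9 = 190/9
endpoint = (-38, 1892/15)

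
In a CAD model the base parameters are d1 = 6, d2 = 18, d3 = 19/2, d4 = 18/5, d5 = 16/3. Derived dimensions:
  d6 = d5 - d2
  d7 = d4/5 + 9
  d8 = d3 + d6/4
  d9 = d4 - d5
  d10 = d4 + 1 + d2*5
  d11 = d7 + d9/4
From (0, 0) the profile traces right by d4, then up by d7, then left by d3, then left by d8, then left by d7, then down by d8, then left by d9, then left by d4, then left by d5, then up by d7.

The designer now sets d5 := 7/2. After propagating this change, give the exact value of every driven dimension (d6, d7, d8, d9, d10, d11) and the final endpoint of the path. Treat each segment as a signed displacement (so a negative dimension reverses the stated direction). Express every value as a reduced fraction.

Apply edit: d5 := 7/2
  d6 = d5 - d2 = -29/2
  d7 = d4/5 + 9 = 243/25
  d8 = d3 + d6/4 = 47/8
  d9 = d4 - d5 = 1/10
  d10 = d4 + 1 + d2*5 = 473/5
  d11 = d7 + d9/4 = 1949/200
Walk from origin (0, 0):
  seg 1: right by d4 = 18/5 → (18/5, 0)
  seg 2: up by d7 = 243/25 → (18/5, 243/25)
  seg 3: left by d3 = 19/2 → (-59/10, 243/25)
  seg 4: left by d8 = 47/8 → (-471/40, 243/25)
  seg 5: left by d7 = 243/25 → (-4299/200, 243/25)
  seg 6: down by d8 = 47/8 → (-4299/200, 769/200)
  seg 7: left by d9 = 1/10 → (-4319/200, 769/200)
  seg 8: left by d4 = 18/5 → (-5039/200, 769/200)
  seg 9: left by d5 = 7/2 → (-5739/200, 769/200)
  seg 10: up by d7 = 243/25 → (-5739/200, 2713/200)

d6 = -29/2
d7 = 243/25
d8 = 47/8
d9 = 1/10
d10 = 473/5
d11 = 1949/200
endpoint = (-5739/200, 2713/200)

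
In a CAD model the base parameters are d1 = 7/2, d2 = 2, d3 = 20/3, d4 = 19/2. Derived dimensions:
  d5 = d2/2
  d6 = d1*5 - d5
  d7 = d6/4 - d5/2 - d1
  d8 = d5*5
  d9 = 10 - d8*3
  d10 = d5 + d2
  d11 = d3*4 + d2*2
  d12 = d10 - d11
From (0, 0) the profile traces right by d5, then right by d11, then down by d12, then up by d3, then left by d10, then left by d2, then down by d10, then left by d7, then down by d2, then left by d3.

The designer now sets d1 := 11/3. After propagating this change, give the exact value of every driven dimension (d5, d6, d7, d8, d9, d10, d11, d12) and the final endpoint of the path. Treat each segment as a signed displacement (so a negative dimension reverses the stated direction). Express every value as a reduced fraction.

d5 = 1
d6 = 52/3
d7 = 1/6
d8 = 5
d9 = -5
d10 = 3
d11 = 92/3
d12 = -83/3
endpoint = (119/6, 88/3)

Apply edit: d1 := 11/3
  d5 = d2/2 = 1
  d6 = d1*5 - d5 = 52/3
  d7 = d6/4 - d5/2 - d1 = 1/6
  d8 = d5*5 = 5
  d9 = 10 - d8*3 = -5
  d10 = d5 + d2 = 3
  d11 = d3*4 + d2*2 = 92/3
  d12 = d10 - d11 = -83/3
Walk from origin (0, 0):
  seg 1: right by d5 = 1 → (1, 0)
  seg 2: right by d11 = 92/3 → (95/3, 0)
  seg 3: down by d12 = -83/3 → (95/3, 83/3)
  seg 4: up by d3 = 20/3 → (95/3, 103/3)
  seg 5: left by d10 = 3 → (86/3, 103/3)
  seg 6: left by d2 = 2 → (80/3, 103/3)
  seg 7: down by d10 = 3 → (80/3, 94/3)
  seg 8: left by d7 = 1/6 → (53/2, 94/3)
  seg 9: down by d2 = 2 → (53/2, 88/3)
  seg 10: left by d3 = 20/3 → (119/6, 88/3)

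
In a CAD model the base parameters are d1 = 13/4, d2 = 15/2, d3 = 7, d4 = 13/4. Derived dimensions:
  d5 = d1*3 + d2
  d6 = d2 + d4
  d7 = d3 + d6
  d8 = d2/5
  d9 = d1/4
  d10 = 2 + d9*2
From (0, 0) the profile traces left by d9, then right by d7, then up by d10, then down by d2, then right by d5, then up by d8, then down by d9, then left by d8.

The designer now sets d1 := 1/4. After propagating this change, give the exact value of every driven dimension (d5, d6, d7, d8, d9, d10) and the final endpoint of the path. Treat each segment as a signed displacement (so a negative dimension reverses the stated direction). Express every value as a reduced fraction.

Apply edit: d1 := 1/4
  d5 = d1*3 + d2 = 33/4
  d6 = d2 + d4 = 43/4
  d7 = d3 + d6 = 71/4
  d8 = d2/5 = 3/2
  d9 = d1/4 = 1/16
  d10 = 2 + d9*2 = 17/8
Walk from origin (0, 0):
  seg 1: left by d9 = 1/16 → (-1/16, 0)
  seg 2: right by d7 = 71/4 → (283/16, 0)
  seg 3: up by d10 = 17/8 → (283/16, 17/8)
  seg 4: down by d2 = 15/2 → (283/16, -43/8)
  seg 5: right by d5 = 33/4 → (415/16, -43/8)
  seg 6: up by d8 = 3/2 → (415/16, -31/8)
  seg 7: down by d9 = 1/16 → (415/16, -63/16)
  seg 8: left by d8 = 3/2 → (391/16, -63/16)

d5 = 33/4
d6 = 43/4
d7 = 71/4
d8 = 3/2
d9 = 1/16
d10 = 17/8
endpoint = (391/16, -63/16)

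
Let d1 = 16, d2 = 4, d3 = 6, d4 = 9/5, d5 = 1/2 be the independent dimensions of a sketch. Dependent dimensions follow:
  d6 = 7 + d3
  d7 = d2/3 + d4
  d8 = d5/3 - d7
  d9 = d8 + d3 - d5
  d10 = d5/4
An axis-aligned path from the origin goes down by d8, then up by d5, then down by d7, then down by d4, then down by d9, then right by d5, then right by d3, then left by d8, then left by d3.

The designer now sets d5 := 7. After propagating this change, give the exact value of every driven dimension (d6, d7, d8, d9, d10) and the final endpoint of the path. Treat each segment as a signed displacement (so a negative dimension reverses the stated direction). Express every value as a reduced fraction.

Apply edit: d5 := 7
  d6 = 7 + d3 = 13
  d7 = d2/3 + d4 = 47/15
  d8 = d5/3 - d7 = -4/5
  d9 = d8 + d3 - d5 = -9/5
  d10 = d5/4 = 7/4
Walk from origin (0, 0):
  seg 1: down by d8 = -4/5 → (0, 4/5)
  seg 2: up by d5 = 7 → (0, 39/5)
  seg 3: down by d7 = 47/15 → (0, 14/3)
  seg 4: down by d4 = 9/5 → (0, 43/15)
  seg 5: down by d9 = -9/5 → (0, 14/3)
  seg 6: right by d5 = 7 → (7, 14/3)
  seg 7: right by d3 = 6 → (13, 14/3)
  seg 8: left by d8 = -4/5 → (69/5, 14/3)
  seg 9: left by d3 = 6 → (39/5, 14/3)

d6 = 13
d7 = 47/15
d8 = -4/5
d9 = -9/5
d10 = 7/4
endpoint = (39/5, 14/3)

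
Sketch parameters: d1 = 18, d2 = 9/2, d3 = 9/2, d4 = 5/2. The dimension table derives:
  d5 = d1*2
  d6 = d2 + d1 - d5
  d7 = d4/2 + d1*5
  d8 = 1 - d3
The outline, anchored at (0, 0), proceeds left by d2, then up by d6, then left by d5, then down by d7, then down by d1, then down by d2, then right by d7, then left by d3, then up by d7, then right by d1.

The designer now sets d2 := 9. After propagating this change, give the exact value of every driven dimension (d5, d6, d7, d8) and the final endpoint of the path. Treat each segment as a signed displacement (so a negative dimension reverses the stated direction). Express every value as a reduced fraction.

d5 = 36
d6 = -9
d7 = 365/4
d8 = -7/2
endpoint = (239/4, -36)

Apply edit: d2 := 9
  d5 = d1*2 = 36
  d6 = d2 + d1 - d5 = -9
  d7 = d4/2 + d1*5 = 365/4
  d8 = 1 - d3 = -7/2
Walk from origin (0, 0):
  seg 1: left by d2 = 9 → (-9, 0)
  seg 2: up by d6 = -9 → (-9, -9)
  seg 3: left by d5 = 36 → (-45, -9)
  seg 4: down by d7 = 365/4 → (-45, -401/4)
  seg 5: down by d1 = 18 → (-45, -473/4)
  seg 6: down by d2 = 9 → (-45, -509/4)
  seg 7: right by d7 = 365/4 → (185/4, -509/4)
  seg 8: left by d3 = 9/2 → (167/4, -509/4)
  seg 9: up by d7 = 365/4 → (167/4, -36)
  seg 10: right by d1 = 18 → (239/4, -36)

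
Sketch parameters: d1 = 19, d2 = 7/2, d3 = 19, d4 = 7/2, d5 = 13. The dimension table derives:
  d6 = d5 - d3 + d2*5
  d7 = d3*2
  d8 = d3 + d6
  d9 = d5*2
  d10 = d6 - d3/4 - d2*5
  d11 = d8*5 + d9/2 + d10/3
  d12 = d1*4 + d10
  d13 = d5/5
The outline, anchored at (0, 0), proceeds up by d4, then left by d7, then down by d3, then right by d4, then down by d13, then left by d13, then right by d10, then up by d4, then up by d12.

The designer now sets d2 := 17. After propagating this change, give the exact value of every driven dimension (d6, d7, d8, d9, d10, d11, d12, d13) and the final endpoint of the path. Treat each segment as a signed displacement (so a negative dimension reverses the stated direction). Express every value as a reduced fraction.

d6 = 79
d7 = 38
d8 = 98
d9 = 26
d10 = -43/4
d11 = 5993/12
d12 = 261/4
d13 = 13/5
endpoint = (-957/20, 1013/20)

Apply edit: d2 := 17
  d6 = d5 - d3 + d2*5 = 79
  d7 = d3*2 = 38
  d8 = d3 + d6 = 98
  d9 = d5*2 = 26
  d10 = d6 - d3/4 - d2*5 = -43/4
  d11 = d8*5 + d9/2 + d10/3 = 5993/12
  d12 = d1*4 + d10 = 261/4
  d13 = d5/5 = 13/5
Walk from origin (0, 0):
  seg 1: up by d4 = 7/2 → (0, 7/2)
  seg 2: left by d7 = 38 → (-38, 7/2)
  seg 3: down by d3 = 19 → (-38, -31/2)
  seg 4: right by d4 = 7/2 → (-69/2, -31/2)
  seg 5: down by d13 = 13/5 → (-69/2, -181/10)
  seg 6: left by d13 = 13/5 → (-371/10, -181/10)
  seg 7: right by d10 = -43/4 → (-957/20, -181/10)
  seg 8: up by d4 = 7/2 → (-957/20, -73/5)
  seg 9: up by d12 = 261/4 → (-957/20, 1013/20)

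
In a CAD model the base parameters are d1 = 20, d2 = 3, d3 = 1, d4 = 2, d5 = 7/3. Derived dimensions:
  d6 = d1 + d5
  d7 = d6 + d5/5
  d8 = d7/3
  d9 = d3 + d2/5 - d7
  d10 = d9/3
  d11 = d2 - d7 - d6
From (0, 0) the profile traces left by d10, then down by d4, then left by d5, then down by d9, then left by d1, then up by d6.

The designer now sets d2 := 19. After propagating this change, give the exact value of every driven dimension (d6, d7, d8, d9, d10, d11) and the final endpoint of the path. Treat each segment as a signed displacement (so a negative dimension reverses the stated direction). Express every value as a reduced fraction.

Apply edit: d2 := 19
  d6 = d1 + d5 = 67/3
  d7 = d6 + d5/5 = 114/5
  d8 = d7/3 = 38/5
  d9 = d3 + d2/5 - d7 = -18
  d10 = d9/3 = -6
  d11 = d2 - d7 - d6 = -392/15
Walk from origin (0, 0):
  seg 1: left by d10 = -6 → (6, 0)
  seg 2: down by d4 = 2 → (6, -2)
  seg 3: left by d5 = 7/3 → (11/3, -2)
  seg 4: down by d9 = -18 → (11/3, 16)
  seg 5: left by d1 = 20 → (-49/3, 16)
  seg 6: up by d6 = 67/3 → (-49/3, 115/3)

d6 = 67/3
d7 = 114/5
d8 = 38/5
d9 = -18
d10 = -6
d11 = -392/15
endpoint = (-49/3, 115/3)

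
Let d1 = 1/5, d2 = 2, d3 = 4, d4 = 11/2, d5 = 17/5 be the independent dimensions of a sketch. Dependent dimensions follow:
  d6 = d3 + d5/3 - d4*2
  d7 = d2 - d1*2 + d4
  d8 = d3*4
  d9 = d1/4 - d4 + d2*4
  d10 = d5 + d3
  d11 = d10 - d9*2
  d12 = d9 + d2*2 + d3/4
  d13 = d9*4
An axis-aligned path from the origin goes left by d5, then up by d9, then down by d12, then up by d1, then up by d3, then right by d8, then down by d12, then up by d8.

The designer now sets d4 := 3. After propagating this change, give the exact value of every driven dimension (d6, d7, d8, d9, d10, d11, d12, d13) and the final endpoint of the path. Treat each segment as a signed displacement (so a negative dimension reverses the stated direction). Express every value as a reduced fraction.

d6 = -13/15
d7 = 23/5
d8 = 16
d9 = 101/20
d10 = 37/5
d11 = -27/10
d12 = 201/20
d13 = 101/5
endpoint = (63/5, 103/20)

Apply edit: d4 := 3
  d6 = d3 + d5/3 - d4*2 = -13/15
  d7 = d2 - d1*2 + d4 = 23/5
  d8 = d3*4 = 16
  d9 = d1/4 - d4 + d2*4 = 101/20
  d10 = d5 + d3 = 37/5
  d11 = d10 - d9*2 = -27/10
  d12 = d9 + d2*2 + d3/4 = 201/20
  d13 = d9*4 = 101/5
Walk from origin (0, 0):
  seg 1: left by d5 = 17/5 → (-17/5, 0)
  seg 2: up by d9 = 101/20 → (-17/5, 101/20)
  seg 3: down by d12 = 201/20 → (-17/5, -5)
  seg 4: up by d1 = 1/5 → (-17/5, -24/5)
  seg 5: up by d3 = 4 → (-17/5, -4/5)
  seg 6: right by d8 = 16 → (63/5, -4/5)
  seg 7: down by d12 = 201/20 → (63/5, -217/20)
  seg 8: up by d8 = 16 → (63/5, 103/20)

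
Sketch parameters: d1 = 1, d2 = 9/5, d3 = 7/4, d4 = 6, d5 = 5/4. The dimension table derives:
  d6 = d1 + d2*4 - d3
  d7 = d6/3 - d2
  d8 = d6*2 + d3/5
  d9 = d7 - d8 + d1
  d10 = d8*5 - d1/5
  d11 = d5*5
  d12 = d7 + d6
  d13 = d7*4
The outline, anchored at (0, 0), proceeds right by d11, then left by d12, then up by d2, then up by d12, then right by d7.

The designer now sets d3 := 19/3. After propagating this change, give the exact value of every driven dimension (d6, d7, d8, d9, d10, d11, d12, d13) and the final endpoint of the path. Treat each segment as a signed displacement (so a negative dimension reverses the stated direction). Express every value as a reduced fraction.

Apply edit: d3 := 19/3
  d6 = d1 + d2*4 - d3 = 28/15
  d7 = d6/3 - d2 = -53/45
  d8 = d6*2 + d3/5 = 5
  d9 = d7 - d8 + d1 = -233/45
  d10 = d8*5 - d1/5 = 124/5
  d11 = d5*5 = 25/4
  d12 = d7 + d6 = 31/45
  d13 = d7*4 = -212/45
Walk from origin (0, 0):
  seg 1: right by d11 = 25/4 → (25/4, 0)
  seg 2: left by d12 = 31/45 → (1001/180, 0)
  seg 3: up by d2 = 9/5 → (1001/180, 9/5)
  seg 4: up by d12 = 31/45 → (1001/180, 112/45)
  seg 5: right by d7 = -53/45 → (263/60, 112/45)

d6 = 28/15
d7 = -53/45
d8 = 5
d9 = -233/45
d10 = 124/5
d11 = 25/4
d12 = 31/45
d13 = -212/45
endpoint = (263/60, 112/45)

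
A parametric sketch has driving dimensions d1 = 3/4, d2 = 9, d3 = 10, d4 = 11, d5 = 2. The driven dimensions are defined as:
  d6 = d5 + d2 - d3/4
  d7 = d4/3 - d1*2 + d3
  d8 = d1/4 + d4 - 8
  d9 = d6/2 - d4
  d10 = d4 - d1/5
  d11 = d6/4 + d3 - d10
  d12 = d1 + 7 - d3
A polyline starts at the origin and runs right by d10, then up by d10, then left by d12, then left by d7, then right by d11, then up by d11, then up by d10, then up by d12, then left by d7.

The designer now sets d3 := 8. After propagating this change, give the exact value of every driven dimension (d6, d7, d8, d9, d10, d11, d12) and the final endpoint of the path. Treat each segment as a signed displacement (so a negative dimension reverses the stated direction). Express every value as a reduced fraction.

d6 = 9
d7 = 61/6
d8 = 51/16
d9 = -13/2
d10 = 217/20
d11 = -3/5
d12 = -1/4
endpoint = (-59/6, 417/20)

Apply edit: d3 := 8
  d6 = d5 + d2 - d3/4 = 9
  d7 = d4/3 - d1*2 + d3 = 61/6
  d8 = d1/4 + d4 - 8 = 51/16
  d9 = d6/2 - d4 = -13/2
  d10 = d4 - d1/5 = 217/20
  d11 = d6/4 + d3 - d10 = -3/5
  d12 = d1 + 7 - d3 = -1/4
Walk from origin (0, 0):
  seg 1: right by d10 = 217/20 → (217/20, 0)
  seg 2: up by d10 = 217/20 → (217/20, 217/20)
  seg 3: left by d12 = -1/4 → (111/10, 217/20)
  seg 4: left by d7 = 61/6 → (14/15, 217/20)
  seg 5: right by d11 = -3/5 → (1/3, 217/20)
  seg 6: up by d11 = -3/5 → (1/3, 41/4)
  seg 7: up by d10 = 217/20 → (1/3, 211/10)
  seg 8: up by d12 = -1/4 → (1/3, 417/20)
  seg 9: left by d7 = 61/6 → (-59/6, 417/20)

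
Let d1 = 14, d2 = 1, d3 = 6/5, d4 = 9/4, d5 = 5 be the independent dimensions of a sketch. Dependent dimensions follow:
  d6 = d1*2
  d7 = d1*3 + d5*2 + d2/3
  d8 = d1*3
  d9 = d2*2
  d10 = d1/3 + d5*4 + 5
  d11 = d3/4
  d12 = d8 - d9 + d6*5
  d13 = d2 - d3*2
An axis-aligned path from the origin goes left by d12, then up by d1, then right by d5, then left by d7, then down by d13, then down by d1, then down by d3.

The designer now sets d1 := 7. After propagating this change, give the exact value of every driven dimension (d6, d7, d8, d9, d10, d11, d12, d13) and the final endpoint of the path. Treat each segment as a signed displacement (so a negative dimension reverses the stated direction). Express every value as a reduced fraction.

Apply edit: d1 := 7
  d6 = d1*2 = 14
  d7 = d1*3 + d5*2 + d2/3 = 94/3
  d8 = d1*3 = 21
  d9 = d2*2 = 2
  d10 = d1/3 + d5*4 + 5 = 82/3
  d11 = d3/4 = 3/10
  d12 = d8 - d9 + d6*5 = 89
  d13 = d2 - d3*2 = -7/5
Walk from origin (0, 0):
  seg 1: left by d12 = 89 → (-89, 0)
  seg 2: up by d1 = 7 → (-89, 7)
  seg 3: right by d5 = 5 → (-84, 7)
  seg 4: left by d7 = 94/3 → (-346/3, 7)
  seg 5: down by d13 = -7/5 → (-346/3, 42/5)
  seg 6: down by d1 = 7 → (-346/3, 7/5)
  seg 7: down by d3 = 6/5 → (-346/3, 1/5)

d6 = 14
d7 = 94/3
d8 = 21
d9 = 2
d10 = 82/3
d11 = 3/10
d12 = 89
d13 = -7/5
endpoint = (-346/3, 1/5)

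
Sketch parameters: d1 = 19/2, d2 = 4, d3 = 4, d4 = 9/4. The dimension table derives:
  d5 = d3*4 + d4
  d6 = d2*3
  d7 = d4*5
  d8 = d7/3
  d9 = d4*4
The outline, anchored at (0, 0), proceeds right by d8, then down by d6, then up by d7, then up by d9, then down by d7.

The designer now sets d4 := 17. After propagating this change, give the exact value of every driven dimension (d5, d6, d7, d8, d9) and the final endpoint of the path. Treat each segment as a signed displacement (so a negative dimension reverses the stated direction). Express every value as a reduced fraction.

Apply edit: d4 := 17
  d5 = d3*4 + d4 = 33
  d6 = d2*3 = 12
  d7 = d4*5 = 85
  d8 = d7/3 = 85/3
  d9 = d4*4 = 68
Walk from origin (0, 0):
  seg 1: right by d8 = 85/3 → (85/3, 0)
  seg 2: down by d6 = 12 → (85/3, -12)
  seg 3: up by d7 = 85 → (85/3, 73)
  seg 4: up by d9 = 68 → (85/3, 141)
  seg 5: down by d7 = 85 → (85/3, 56)

d5 = 33
d6 = 12
d7 = 85
d8 = 85/3
d9 = 68
endpoint = (85/3, 56)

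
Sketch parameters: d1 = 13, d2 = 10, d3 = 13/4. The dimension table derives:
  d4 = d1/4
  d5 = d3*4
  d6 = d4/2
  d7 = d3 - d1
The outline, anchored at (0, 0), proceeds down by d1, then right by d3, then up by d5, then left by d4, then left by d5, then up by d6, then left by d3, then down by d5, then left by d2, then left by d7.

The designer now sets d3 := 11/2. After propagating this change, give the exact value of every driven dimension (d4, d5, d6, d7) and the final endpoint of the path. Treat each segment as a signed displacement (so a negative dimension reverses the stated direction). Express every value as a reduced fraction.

d4 = 13/4
d5 = 22
d6 = 13/8
d7 = -15/2
endpoint = (-111/4, -91/8)

Apply edit: d3 := 11/2
  d4 = d1/4 = 13/4
  d5 = d3*4 = 22
  d6 = d4/2 = 13/8
  d7 = d3 - d1 = -15/2
Walk from origin (0, 0):
  seg 1: down by d1 = 13 → (0, -13)
  seg 2: right by d3 = 11/2 → (11/2, -13)
  seg 3: up by d5 = 22 → (11/2, 9)
  seg 4: left by d4 = 13/4 → (9/4, 9)
  seg 5: left by d5 = 22 → (-79/4, 9)
  seg 6: up by d6 = 13/8 → (-79/4, 85/8)
  seg 7: left by d3 = 11/2 → (-101/4, 85/8)
  seg 8: down by d5 = 22 → (-101/4, -91/8)
  seg 9: left by d2 = 10 → (-141/4, -91/8)
  seg 10: left by d7 = -15/2 → (-111/4, -91/8)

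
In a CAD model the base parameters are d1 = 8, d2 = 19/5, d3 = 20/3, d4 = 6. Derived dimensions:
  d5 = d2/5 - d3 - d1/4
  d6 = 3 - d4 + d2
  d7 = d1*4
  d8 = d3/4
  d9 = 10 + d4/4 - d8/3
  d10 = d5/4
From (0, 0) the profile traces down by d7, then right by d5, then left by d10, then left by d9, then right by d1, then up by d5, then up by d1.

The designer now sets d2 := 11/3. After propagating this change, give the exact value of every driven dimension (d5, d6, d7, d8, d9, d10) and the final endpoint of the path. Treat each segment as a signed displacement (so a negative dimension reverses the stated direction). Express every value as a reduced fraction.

Apply edit: d2 := 11/3
  d5 = d2/5 - d3 - d1/4 = -119/15
  d6 = 3 - d4 + d2 = 2/3
  d7 = d1*4 = 32
  d8 = d3/4 = 5/3
  d9 = 10 + d4/4 - d8/3 = 197/18
  d10 = d5/4 = -119/60
Walk from origin (0, 0):
  seg 1: down by d7 = 32 → (0, -32)
  seg 2: right by d5 = -119/15 → (-119/15, -32)
  seg 3: left by d10 = -119/60 → (-119/20, -32)
  seg 4: left by d9 = 197/18 → (-3041/180, -32)
  seg 5: right by d1 = 8 → (-1601/180, -32)
  seg 6: up by d5 = -119/15 → (-1601/180, -599/15)
  seg 7: up by d1 = 8 → (-1601/180, -479/15)

d5 = -119/15
d6 = 2/3
d7 = 32
d8 = 5/3
d9 = 197/18
d10 = -119/60
endpoint = (-1601/180, -479/15)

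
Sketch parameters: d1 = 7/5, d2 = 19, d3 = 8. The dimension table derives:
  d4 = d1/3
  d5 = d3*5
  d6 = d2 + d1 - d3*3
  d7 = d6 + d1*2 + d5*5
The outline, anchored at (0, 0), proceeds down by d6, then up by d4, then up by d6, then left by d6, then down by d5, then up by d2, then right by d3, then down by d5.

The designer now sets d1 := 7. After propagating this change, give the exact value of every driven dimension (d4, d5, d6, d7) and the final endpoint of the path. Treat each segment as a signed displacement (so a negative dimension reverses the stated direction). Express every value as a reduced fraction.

Apply edit: d1 := 7
  d4 = d1/3 = 7/3
  d5 = d3*5 = 40
  d6 = d2 + d1 - d3*3 = 2
  d7 = d6 + d1*2 + d5*5 = 216
Walk from origin (0, 0):
  seg 1: down by d6 = 2 → (0, -2)
  seg 2: up by d4 = 7/3 → (0, 1/3)
  seg 3: up by d6 = 2 → (0, 7/3)
  seg 4: left by d6 = 2 → (-2, 7/3)
  seg 5: down by d5 = 40 → (-2, -113/3)
  seg 6: up by d2 = 19 → (-2, -56/3)
  seg 7: right by d3 = 8 → (6, -56/3)
  seg 8: down by d5 = 40 → (6, -176/3)

d4 = 7/3
d5 = 40
d6 = 2
d7 = 216
endpoint = (6, -176/3)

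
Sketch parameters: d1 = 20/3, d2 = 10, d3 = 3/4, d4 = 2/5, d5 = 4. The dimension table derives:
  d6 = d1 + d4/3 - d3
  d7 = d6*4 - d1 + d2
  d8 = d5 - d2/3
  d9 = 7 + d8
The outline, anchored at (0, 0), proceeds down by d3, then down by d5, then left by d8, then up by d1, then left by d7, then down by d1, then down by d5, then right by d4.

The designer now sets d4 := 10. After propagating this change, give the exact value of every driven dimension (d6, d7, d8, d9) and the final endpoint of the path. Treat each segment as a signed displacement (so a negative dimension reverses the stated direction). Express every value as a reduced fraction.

d6 = 37/4
d7 = 121/3
d8 = 2/3
d9 = 23/3
endpoint = (-31, -35/4)

Apply edit: d4 := 10
  d6 = d1 + d4/3 - d3 = 37/4
  d7 = d6*4 - d1 + d2 = 121/3
  d8 = d5 - d2/3 = 2/3
  d9 = 7 + d8 = 23/3
Walk from origin (0, 0):
  seg 1: down by d3 = 3/4 → (0, -3/4)
  seg 2: down by d5 = 4 → (0, -19/4)
  seg 3: left by d8 = 2/3 → (-2/3, -19/4)
  seg 4: up by d1 = 20/3 → (-2/3, 23/12)
  seg 5: left by d7 = 121/3 → (-41, 23/12)
  seg 6: down by d1 = 20/3 → (-41, -19/4)
  seg 7: down by d5 = 4 → (-41, -35/4)
  seg 8: right by d4 = 10 → (-31, -35/4)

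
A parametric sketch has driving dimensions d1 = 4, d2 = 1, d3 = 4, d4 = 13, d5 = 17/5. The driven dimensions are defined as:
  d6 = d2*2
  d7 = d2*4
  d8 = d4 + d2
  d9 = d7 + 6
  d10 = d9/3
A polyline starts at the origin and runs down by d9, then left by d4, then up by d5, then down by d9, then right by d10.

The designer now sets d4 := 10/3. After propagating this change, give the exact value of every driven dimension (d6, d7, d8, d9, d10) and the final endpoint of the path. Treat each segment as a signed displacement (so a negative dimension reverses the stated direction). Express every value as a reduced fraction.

d6 = 2
d7 = 4
d8 = 13/3
d9 = 10
d10 = 10/3
endpoint = (0, -83/5)

Apply edit: d4 := 10/3
  d6 = d2*2 = 2
  d7 = d2*4 = 4
  d8 = d4 + d2 = 13/3
  d9 = d7 + 6 = 10
  d10 = d9/3 = 10/3
Walk from origin (0, 0):
  seg 1: down by d9 = 10 → (0, -10)
  seg 2: left by d4 = 10/3 → (-10/3, -10)
  seg 3: up by d5 = 17/5 → (-10/3, -33/5)
  seg 4: down by d9 = 10 → (-10/3, -83/5)
  seg 5: right by d10 = 10/3 → (0, -83/5)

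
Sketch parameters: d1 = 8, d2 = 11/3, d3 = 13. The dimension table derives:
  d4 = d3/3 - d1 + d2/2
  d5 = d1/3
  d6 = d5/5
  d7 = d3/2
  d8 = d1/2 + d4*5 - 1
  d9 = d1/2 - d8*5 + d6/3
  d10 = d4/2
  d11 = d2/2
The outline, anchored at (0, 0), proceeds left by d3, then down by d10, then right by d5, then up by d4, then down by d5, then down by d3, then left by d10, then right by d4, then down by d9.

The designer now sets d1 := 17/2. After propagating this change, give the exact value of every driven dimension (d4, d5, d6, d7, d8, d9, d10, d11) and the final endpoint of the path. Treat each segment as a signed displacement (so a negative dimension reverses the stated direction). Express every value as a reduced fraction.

Apply edit: d1 := 17/2
  d4 = d3/3 - d1 + d2/2 = -7/3
  d5 = d1/3 = 17/6
  d6 = d5/5 = 17/30
  d7 = d3/2 = 13/2
  d8 = d1/2 + d4*5 - 1 = -101/12
  d9 = d1/2 - d8*5 + d6/3 = 4187/90
  d10 = d4/2 = -7/6
  d11 = d2/2 = 11/6
Walk from origin (0, 0):
  seg 1: left by d3 = 13 → (-13, 0)
  seg 2: down by d10 = -7/6 → (-13, 7/6)
  seg 3: right by d5 = 17/6 → (-61/6, 7/6)
  seg 4: up by d4 = -7/3 → (-61/6, -7/6)
  seg 5: down by d5 = 17/6 → (-61/6, -4)
  seg 6: down by d3 = 13 → (-61/6, -17)
  seg 7: left by d10 = -7/6 → (-9, -17)
  seg 8: right by d4 = -7/3 → (-34/3, -17)
  seg 9: down by d9 = 4187/90 → (-34/3, -5717/90)

d4 = -7/3
d5 = 17/6
d6 = 17/30
d7 = 13/2
d8 = -101/12
d9 = 4187/90
d10 = -7/6
d11 = 11/6
endpoint = (-34/3, -5717/90)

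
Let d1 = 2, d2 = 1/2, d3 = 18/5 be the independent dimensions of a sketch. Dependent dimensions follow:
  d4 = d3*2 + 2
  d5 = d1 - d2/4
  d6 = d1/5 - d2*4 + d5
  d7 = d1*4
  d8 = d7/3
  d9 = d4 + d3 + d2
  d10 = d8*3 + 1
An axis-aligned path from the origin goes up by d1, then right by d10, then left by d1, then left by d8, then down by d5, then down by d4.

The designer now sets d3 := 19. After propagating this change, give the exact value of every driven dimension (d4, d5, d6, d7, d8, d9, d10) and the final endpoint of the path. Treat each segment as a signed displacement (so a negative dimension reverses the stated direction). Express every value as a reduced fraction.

d4 = 40
d5 = 15/8
d6 = 11/40
d7 = 8
d8 = 8/3
d9 = 119/2
d10 = 9
endpoint = (13/3, -319/8)

Apply edit: d3 := 19
  d4 = d3*2 + 2 = 40
  d5 = d1 - d2/4 = 15/8
  d6 = d1/5 - d2*4 + d5 = 11/40
  d7 = d1*4 = 8
  d8 = d7/3 = 8/3
  d9 = d4 + d3 + d2 = 119/2
  d10 = d8*3 + 1 = 9
Walk from origin (0, 0):
  seg 1: up by d1 = 2 → (0, 2)
  seg 2: right by d10 = 9 → (9, 2)
  seg 3: left by d1 = 2 → (7, 2)
  seg 4: left by d8 = 8/3 → (13/3, 2)
  seg 5: down by d5 = 15/8 → (13/3, 1/8)
  seg 6: down by d4 = 40 → (13/3, -319/8)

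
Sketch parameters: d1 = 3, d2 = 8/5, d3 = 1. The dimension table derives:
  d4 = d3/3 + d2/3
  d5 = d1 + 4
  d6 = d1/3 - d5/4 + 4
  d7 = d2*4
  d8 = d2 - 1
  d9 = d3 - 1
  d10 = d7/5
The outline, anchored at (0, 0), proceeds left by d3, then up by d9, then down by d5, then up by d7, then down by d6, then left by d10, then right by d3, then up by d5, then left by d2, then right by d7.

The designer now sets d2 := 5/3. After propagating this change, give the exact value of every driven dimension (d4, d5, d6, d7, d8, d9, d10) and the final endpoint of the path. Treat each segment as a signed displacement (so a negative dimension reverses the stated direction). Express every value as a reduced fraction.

d4 = 8/9
d5 = 7
d6 = 13/4
d7 = 20/3
d8 = 2/3
d9 = 0
d10 = 4/3
endpoint = (11/3, 41/12)

Apply edit: d2 := 5/3
  d4 = d3/3 + d2/3 = 8/9
  d5 = d1 + 4 = 7
  d6 = d1/3 - d5/4 + 4 = 13/4
  d7 = d2*4 = 20/3
  d8 = d2 - 1 = 2/3
  d9 = d3 - 1 = 0
  d10 = d7/5 = 4/3
Walk from origin (0, 0):
  seg 1: left by d3 = 1 → (-1, 0)
  seg 2: up by d9 = 0 → (-1, 0)
  seg 3: down by d5 = 7 → (-1, -7)
  seg 4: up by d7 = 20/3 → (-1, -1/3)
  seg 5: down by d6 = 13/4 → (-1, -43/12)
  seg 6: left by d10 = 4/3 → (-7/3, -43/12)
  seg 7: right by d3 = 1 → (-4/3, -43/12)
  seg 8: up by d5 = 7 → (-4/3, 41/12)
  seg 9: left by d2 = 5/3 → (-3, 41/12)
  seg 10: right by d7 = 20/3 → (11/3, 41/12)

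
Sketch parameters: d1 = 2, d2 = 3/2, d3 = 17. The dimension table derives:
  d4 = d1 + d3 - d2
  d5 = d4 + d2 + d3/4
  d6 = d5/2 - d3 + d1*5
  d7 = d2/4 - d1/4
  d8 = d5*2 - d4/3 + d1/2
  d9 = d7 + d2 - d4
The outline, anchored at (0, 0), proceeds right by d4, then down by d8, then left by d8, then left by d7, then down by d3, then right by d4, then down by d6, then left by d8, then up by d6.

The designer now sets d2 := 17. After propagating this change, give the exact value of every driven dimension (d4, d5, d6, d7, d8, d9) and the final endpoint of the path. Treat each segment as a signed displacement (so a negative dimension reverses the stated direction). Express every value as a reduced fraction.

d4 = 2
d5 = 93/4
d6 = 37/8
d7 = 15/4
d8 = 281/6
d9 = 75/4
endpoint = (-1121/12, -383/6)

Apply edit: d2 := 17
  d4 = d1 + d3 - d2 = 2
  d5 = d4 + d2 + d3/4 = 93/4
  d6 = d5/2 - d3 + d1*5 = 37/8
  d7 = d2/4 - d1/4 = 15/4
  d8 = d5*2 - d4/3 + d1/2 = 281/6
  d9 = d7 + d2 - d4 = 75/4
Walk from origin (0, 0):
  seg 1: right by d4 = 2 → (2, 0)
  seg 2: down by d8 = 281/6 → (2, -281/6)
  seg 3: left by d8 = 281/6 → (-269/6, -281/6)
  seg 4: left by d7 = 15/4 → (-583/12, -281/6)
  seg 5: down by d3 = 17 → (-583/12, -383/6)
  seg 6: right by d4 = 2 → (-559/12, -383/6)
  seg 7: down by d6 = 37/8 → (-559/12, -1643/24)
  seg 8: left by d8 = 281/6 → (-1121/12, -1643/24)
  seg 9: up by d6 = 37/8 → (-1121/12, -383/6)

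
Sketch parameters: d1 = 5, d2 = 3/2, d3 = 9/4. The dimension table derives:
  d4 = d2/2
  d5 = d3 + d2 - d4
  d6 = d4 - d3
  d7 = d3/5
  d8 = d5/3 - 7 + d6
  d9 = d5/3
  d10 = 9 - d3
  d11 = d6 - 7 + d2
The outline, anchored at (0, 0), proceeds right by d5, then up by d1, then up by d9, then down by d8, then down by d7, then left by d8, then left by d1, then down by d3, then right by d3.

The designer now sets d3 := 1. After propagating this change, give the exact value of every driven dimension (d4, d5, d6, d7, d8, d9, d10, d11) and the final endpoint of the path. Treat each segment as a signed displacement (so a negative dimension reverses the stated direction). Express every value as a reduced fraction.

Apply edit: d3 := 1
  d4 = d2/2 = 3/4
  d5 = d3 + d2 - d4 = 7/4
  d6 = d4 - d3 = -1/4
  d7 = d3/5 = 1/5
  d8 = d5/3 - 7 + d6 = -20/3
  d9 = d5/3 = 7/12
  d10 = 9 - d3 = 8
  d11 = d6 - 7 + d2 = -23/4
Walk from origin (0, 0):
  seg 1: right by d5 = 7/4 → (7/4, 0)
  seg 2: up by d1 = 5 → (7/4, 5)
  seg 3: up by d9 = 7/12 → (7/4, 67/12)
  seg 4: down by d8 = -20/3 → (7/4, 49/4)
  seg 5: down by d7 = 1/5 → (7/4, 241/20)
  seg 6: left by d8 = -20/3 → (101/12, 241/20)
  seg 7: left by d1 = 5 → (41/12, 241/20)
  seg 8: down by d3 = 1 → (41/12, 221/20)
  seg 9: right by d3 = 1 → (53/12, 221/20)

d4 = 3/4
d5 = 7/4
d6 = -1/4
d7 = 1/5
d8 = -20/3
d9 = 7/12
d10 = 8
d11 = -23/4
endpoint = (53/12, 221/20)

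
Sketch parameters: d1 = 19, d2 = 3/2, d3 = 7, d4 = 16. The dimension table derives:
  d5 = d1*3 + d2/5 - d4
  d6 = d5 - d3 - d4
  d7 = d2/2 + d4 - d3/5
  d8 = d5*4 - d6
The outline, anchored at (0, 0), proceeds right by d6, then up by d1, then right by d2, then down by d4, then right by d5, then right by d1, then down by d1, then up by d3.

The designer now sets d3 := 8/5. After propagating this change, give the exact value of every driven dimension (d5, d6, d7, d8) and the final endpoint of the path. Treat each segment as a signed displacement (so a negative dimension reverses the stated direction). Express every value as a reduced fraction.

Apply edit: d3 := 8/5
  d5 = d1*3 + d2/5 - d4 = 413/10
  d6 = d5 - d3 - d4 = 237/10
  d7 = d2/2 + d4 - d3/5 = 1643/100
  d8 = d5*4 - d6 = 283/2
Walk from origin (0, 0):
  seg 1: right by d6 = 237/10 → (237/10, 0)
  seg 2: up by d1 = 19 → (237/10, 19)
  seg 3: right by d2 = 3/2 → (126/5, 19)
  seg 4: down by d4 = 16 → (126/5, 3)
  seg 5: right by d5 = 413/10 → (133/2, 3)
  seg 6: right by d1 = 19 → (171/2, 3)
  seg 7: down by d1 = 19 → (171/2, -16)
  seg 8: up by d3 = 8/5 → (171/2, -72/5)

d5 = 413/10
d6 = 237/10
d7 = 1643/100
d8 = 283/2
endpoint = (171/2, -72/5)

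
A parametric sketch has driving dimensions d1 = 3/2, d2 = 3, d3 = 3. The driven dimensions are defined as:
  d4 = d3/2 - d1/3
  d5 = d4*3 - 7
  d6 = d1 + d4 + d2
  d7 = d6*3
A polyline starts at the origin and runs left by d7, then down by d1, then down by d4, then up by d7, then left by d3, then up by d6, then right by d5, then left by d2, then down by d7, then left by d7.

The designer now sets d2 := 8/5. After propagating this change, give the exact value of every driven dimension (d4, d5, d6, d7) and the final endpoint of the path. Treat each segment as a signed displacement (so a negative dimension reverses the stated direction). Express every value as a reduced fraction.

Apply edit: d2 := 8/5
  d4 = d3/2 - d1/3 = 1
  d5 = d4*3 - 7 = -4
  d6 = d1 + d4 + d2 = 41/10
  d7 = d6*3 = 123/10
Walk from origin (0, 0):
  seg 1: left by d7 = 123/10 → (-123/10, 0)
  seg 2: down by d1 = 3/2 → (-123/10, -3/2)
  seg 3: down by d4 = 1 → (-123/10, -5/2)
  seg 4: up by d7 = 123/10 → (-123/10, 49/5)
  seg 5: left by d3 = 3 → (-153/10, 49/5)
  seg 6: up by d6 = 41/10 → (-153/10, 139/10)
  seg 7: right by d5 = -4 → (-193/10, 139/10)
  seg 8: left by d2 = 8/5 → (-209/10, 139/10)
  seg 9: down by d7 = 123/10 → (-209/10, 8/5)
  seg 10: left by d7 = 123/10 → (-166/5, 8/5)

d4 = 1
d5 = -4
d6 = 41/10
d7 = 123/10
endpoint = (-166/5, 8/5)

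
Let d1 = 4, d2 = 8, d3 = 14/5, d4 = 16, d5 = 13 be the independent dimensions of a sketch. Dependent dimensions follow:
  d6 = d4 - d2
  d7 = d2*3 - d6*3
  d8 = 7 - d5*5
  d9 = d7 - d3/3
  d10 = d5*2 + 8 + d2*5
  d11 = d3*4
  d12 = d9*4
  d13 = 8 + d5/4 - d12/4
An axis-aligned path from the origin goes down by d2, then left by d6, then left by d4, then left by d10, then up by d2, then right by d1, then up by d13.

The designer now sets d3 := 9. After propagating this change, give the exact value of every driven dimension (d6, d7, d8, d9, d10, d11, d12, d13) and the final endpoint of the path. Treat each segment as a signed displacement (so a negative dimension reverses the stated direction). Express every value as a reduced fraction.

Apply edit: d3 := 9
  d6 = d4 - d2 = 8
  d7 = d2*3 - d6*3 = 0
  d8 = 7 - d5*5 = -58
  d9 = d7 - d3/3 = -3
  d10 = d5*2 + 8 + d2*5 = 74
  d11 = d3*4 = 36
  d12 = d9*4 = -12
  d13 = 8 + d5/4 - d12/4 = 57/4
Walk from origin (0, 0):
  seg 1: down by d2 = 8 → (0, -8)
  seg 2: left by d6 = 8 → (-8, -8)
  seg 3: left by d4 = 16 → (-24, -8)
  seg 4: left by d10 = 74 → (-98, -8)
  seg 5: up by d2 = 8 → (-98, 0)
  seg 6: right by d1 = 4 → (-94, 0)
  seg 7: up by d13 = 57/4 → (-94, 57/4)

d6 = 8
d7 = 0
d8 = -58
d9 = -3
d10 = 74
d11 = 36
d12 = -12
d13 = 57/4
endpoint = (-94, 57/4)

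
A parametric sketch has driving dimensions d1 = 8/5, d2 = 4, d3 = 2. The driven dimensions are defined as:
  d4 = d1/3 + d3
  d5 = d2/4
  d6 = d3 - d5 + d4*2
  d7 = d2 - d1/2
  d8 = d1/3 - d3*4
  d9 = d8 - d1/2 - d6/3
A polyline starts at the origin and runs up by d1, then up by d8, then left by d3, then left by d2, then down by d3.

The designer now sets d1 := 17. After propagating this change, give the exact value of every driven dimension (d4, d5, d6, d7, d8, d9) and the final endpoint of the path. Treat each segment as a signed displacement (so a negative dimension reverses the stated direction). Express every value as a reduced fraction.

Apply edit: d1 := 17
  d4 = d1/3 + d3 = 23/3
  d5 = d2/4 = 1
  d6 = d3 - d5 + d4*2 = 49/3
  d7 = d2 - d1/2 = -9/2
  d8 = d1/3 - d3*4 = -7/3
  d9 = d8 - d1/2 - d6/3 = -293/18
Walk from origin (0, 0):
  seg 1: up by d1 = 17 → (0, 17)
  seg 2: up by d8 = -7/3 → (0, 44/3)
  seg 3: left by d3 = 2 → (-2, 44/3)
  seg 4: left by d2 = 4 → (-6, 44/3)
  seg 5: down by d3 = 2 → (-6, 38/3)

d4 = 23/3
d5 = 1
d6 = 49/3
d7 = -9/2
d8 = -7/3
d9 = -293/18
endpoint = (-6, 38/3)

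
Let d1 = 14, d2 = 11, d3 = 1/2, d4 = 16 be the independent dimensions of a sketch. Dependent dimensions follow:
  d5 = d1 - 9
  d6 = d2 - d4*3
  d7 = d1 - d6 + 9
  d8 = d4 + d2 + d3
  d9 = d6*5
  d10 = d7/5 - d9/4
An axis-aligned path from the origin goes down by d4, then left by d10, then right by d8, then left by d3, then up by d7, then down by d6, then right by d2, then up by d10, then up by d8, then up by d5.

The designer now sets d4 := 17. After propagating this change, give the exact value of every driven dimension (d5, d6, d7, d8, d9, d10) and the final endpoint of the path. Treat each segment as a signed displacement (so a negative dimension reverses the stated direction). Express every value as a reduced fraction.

Apply edit: d4 := 17
  d5 = d1 - 9 = 5
  d6 = d2 - d4*3 = -40
  d7 = d1 - d6 + 9 = 63
  d8 = d4 + d2 + d3 = 57/2
  d9 = d6*5 = -200
  d10 = d7/5 - d9/4 = 313/5
Walk from origin (0, 0):
  seg 1: down by d4 = 17 → (0, -17)
  seg 2: left by d10 = 313/5 → (-313/5, -17)
  seg 3: right by d8 = 57/2 → (-341/10, -17)
  seg 4: left by d3 = 1/2 → (-173/5, -17)
  seg 5: up by d7 = 63 → (-173/5, 46)
  seg 6: down by d6 = -40 → (-173/5, 86)
  seg 7: right by d2 = 11 → (-118/5, 86)
  seg 8: up by d10 = 313/5 → (-118/5, 743/5)
  seg 9: up by d8 = 57/2 → (-118/5, 1771/10)
  seg 10: up by d5 = 5 → (-118/5, 1821/10)

d5 = 5
d6 = -40
d7 = 63
d8 = 57/2
d9 = -200
d10 = 313/5
endpoint = (-118/5, 1821/10)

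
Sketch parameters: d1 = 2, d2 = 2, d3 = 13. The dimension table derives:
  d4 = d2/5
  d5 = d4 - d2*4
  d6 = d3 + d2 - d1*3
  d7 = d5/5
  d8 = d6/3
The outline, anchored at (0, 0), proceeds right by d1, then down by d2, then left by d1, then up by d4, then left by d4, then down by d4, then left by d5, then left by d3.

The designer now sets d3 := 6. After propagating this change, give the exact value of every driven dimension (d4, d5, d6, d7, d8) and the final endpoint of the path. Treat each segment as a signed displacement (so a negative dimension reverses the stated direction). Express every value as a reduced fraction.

d4 = 2/5
d5 = -38/5
d6 = 2
d7 = -38/25
d8 = 2/3
endpoint = (6/5, -2)

Apply edit: d3 := 6
  d4 = d2/5 = 2/5
  d5 = d4 - d2*4 = -38/5
  d6 = d3 + d2 - d1*3 = 2
  d7 = d5/5 = -38/25
  d8 = d6/3 = 2/3
Walk from origin (0, 0):
  seg 1: right by d1 = 2 → (2, 0)
  seg 2: down by d2 = 2 → (2, -2)
  seg 3: left by d1 = 2 → (0, -2)
  seg 4: up by d4 = 2/5 → (0, -8/5)
  seg 5: left by d4 = 2/5 → (-2/5, -8/5)
  seg 6: down by d4 = 2/5 → (-2/5, -2)
  seg 7: left by d5 = -38/5 → (36/5, -2)
  seg 8: left by d3 = 6 → (6/5, -2)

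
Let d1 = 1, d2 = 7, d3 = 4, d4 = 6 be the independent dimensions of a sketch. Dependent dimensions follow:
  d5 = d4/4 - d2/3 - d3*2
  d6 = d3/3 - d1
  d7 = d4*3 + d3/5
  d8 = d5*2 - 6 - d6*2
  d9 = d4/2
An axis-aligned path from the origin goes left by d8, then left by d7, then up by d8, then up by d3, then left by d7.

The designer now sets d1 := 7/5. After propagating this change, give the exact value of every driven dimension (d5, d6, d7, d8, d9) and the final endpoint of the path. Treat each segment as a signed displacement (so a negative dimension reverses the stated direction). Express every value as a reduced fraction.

Apply edit: d1 := 7/5
  d5 = d4/4 - d2/3 - d3*2 = -53/6
  d6 = d3/3 - d1 = -1/15
  d7 = d4*3 + d3/5 = 94/5
  d8 = d5*2 - 6 - d6*2 = -353/15
  d9 = d4/2 = 3
Walk from origin (0, 0):
  seg 1: left by d8 = -353/15 → (353/15, 0)
  seg 2: left by d7 = 94/5 → (71/15, 0)
  seg 3: up by d8 = -353/15 → (71/15, -353/15)
  seg 4: up by d3 = 4 → (71/15, -293/15)
  seg 5: left by d7 = 94/5 → (-211/15, -293/15)

d5 = -53/6
d6 = -1/15
d7 = 94/5
d8 = -353/15
d9 = 3
endpoint = (-211/15, -293/15)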